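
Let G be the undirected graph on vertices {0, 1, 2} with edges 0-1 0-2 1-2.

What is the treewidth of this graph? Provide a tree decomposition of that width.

Treewidth 2.
One such decomposition:
Bags: B1 = {0, 1, 2}
Tree: (single bag)

With just one bag of size 3, the width is 3 − 1 = 2, so tw(G) ≤ 2. For the lower bound, the 3 vertices {0, 1, 2} are pairwise adjacent, and any tree decomposition puts a clique entirely inside one bag — forcing width ≥ 2. Hence tw(G) = 2 exactly.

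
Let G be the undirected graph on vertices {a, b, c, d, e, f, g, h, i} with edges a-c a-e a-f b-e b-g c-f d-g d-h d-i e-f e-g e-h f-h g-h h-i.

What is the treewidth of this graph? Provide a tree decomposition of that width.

Treewidth 2.
One such decomposition:
Bags: B1 = {d, g, h}  B2 = {e, g, h}  B3 = {e, f, h}  B4 = {d, h, i}  B5 = {a, e, f}  B6 = {a, c, f}  B7 = {b, e, g}
Tree: B1–B2, B2–B3, B1–B4, B3–B5, B5–B6, B2–B7

Every bag has size at most 3, so the width is 3 − 1 = 2 and tw(G) ≤ 2. For the lower bound, the 3 vertices {d, g, h} are pairwise adjacent, and any tree decomposition puts a clique entirely inside one bag — forcing width ≥ 2. Combining the bounds, tw(G) = 2.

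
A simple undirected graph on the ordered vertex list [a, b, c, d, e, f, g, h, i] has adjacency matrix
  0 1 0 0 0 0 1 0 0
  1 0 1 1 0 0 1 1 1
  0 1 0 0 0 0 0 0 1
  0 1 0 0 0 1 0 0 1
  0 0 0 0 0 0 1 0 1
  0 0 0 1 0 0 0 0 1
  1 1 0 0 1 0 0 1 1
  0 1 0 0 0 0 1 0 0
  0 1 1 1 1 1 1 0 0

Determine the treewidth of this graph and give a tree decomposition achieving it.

Treewidth 2.
One such decomposition:
Bags: B1 = {b, g, i}  B2 = {b, d, i}  B3 = {a, b, g}  B4 = {e, g, i}  B5 = {d, f, i}  B6 = {b, c, i}  B7 = {b, g, h}
Tree: B1–B2, B1–B3, B1–B4, B2–B5, B2–B6, B1–B7

The largest bag has 3 vertices, giving width 2; this decomposition certifies tw(G) ≤ 2. For the lower bound, the 3 vertices {e, g, i} are pairwise adjacent, and any tree decomposition puts a clique entirely inside one bag — forcing width ≥ 2. Therefore the treewidth is 2.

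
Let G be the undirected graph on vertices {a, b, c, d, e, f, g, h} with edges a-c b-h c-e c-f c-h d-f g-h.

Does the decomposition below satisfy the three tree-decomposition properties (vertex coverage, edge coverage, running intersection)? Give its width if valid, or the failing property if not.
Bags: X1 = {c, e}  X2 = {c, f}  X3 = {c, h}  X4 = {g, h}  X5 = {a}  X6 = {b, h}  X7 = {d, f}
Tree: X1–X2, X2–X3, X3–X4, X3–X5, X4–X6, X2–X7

No — edge (c,a) lies in no bag.

A tree decomposition must satisfy three properties: every vertex lies in some bag; for every edge, both endpoints lie together in some bag; and for every vertex, the bags containing it form a connected subtree. Here edge (c,a) lies in no bag, so the decomposition is invalid.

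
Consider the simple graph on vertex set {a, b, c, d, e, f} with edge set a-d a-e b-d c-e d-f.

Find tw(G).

A width-1 tree decomposition is:
Bags: B1 = {a, d}  B2 = {a, e}  B3 = {b, d}  B4 = {d, f}  B5 = {c, e}
Tree: B1–B2, B1–B3, B1–B4, B2–B5
Each bag holds 2 vertices, so the decomposition has width 1, which upper-bounds the treewidth. Any graph with an edge has treewidth ≥ 1, and G has the edge a–d. Therefore the treewidth is 1.

1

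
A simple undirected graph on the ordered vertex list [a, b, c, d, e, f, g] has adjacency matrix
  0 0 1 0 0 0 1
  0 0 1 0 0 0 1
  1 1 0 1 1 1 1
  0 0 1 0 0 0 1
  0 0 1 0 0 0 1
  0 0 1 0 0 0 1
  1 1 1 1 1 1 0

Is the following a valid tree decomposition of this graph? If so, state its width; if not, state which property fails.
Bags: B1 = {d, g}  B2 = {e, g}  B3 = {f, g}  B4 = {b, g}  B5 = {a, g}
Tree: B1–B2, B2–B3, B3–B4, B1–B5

No — vertex c appears in no bag.

A tree decomposition must satisfy three properties: every vertex lies in some bag; for every edge, both endpoints lie together in some bag; and for every vertex, the bags containing it form a connected subtree. Here vertex c appears in no bag, so the decomposition is invalid.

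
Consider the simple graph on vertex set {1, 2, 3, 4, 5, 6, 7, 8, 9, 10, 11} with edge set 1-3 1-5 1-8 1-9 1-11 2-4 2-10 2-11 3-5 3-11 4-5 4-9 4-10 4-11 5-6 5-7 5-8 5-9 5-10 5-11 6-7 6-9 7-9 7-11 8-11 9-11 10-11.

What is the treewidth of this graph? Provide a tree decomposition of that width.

Treewidth 3.
One such decomposition:
Bags: B1 = {5, 7, 9, 11}  B2 = {4, 5, 9, 11}  B3 = {1, 5, 9, 11}  B4 = {5, 6, 7, 9}  B5 = {4, 5, 10, 11}  B6 = {1, 3, 5, 11}  B7 = {1, 5, 8, 11}  B8 = {2, 4, 10, 11}
Tree: B1–B2, B1–B3, B1–B4, B2–B5, B3–B6, B3–B7, B5–B8

Every bag has size at most 4, so the width is 4 − 1 = 3 and tw(G) ≤ 3. On the other hand G contains the 4-clique {2, 4, 10, 11}. A clique must lie in a single bag of any decomposition, so no decomposition can have width below 3. Combining the bounds, tw(G) = 3.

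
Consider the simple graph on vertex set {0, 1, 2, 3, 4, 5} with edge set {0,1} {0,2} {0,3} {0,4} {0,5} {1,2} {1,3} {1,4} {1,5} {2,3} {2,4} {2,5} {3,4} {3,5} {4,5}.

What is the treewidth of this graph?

A width-5 tree decomposition is:
Bags: B1 = {0, 1, 2, 3, 4, 5}
Tree: (single bag)
A single bag containing all 6 vertices is trivially a valid decomposition of width 5. On the other hand G contains the 6-clique {0, 1, 2, 3, 4, 5}. A clique must lie in a single bag of any decomposition, so no decomposition can have width below 5. The upper and lower bounds meet at 5, so that is the treewidth.

5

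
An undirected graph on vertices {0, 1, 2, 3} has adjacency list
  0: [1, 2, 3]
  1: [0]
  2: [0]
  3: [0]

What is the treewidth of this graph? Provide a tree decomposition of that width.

Every bag has size at most 2, so the width is 2 − 1 = 1 and tw(G) ≤ 1. Since G has at least one edge (e.g. 0–3), it is not an edgeless graph, so tw(G) ≥ 1. The upper and lower bounds meet at 1, so that is the treewidth.

Treewidth 1.
One such decomposition:
Bags: B1 = {0, 3}  B2 = {0, 1}  B3 = {0, 2}
Tree: B1–B2, B2–B3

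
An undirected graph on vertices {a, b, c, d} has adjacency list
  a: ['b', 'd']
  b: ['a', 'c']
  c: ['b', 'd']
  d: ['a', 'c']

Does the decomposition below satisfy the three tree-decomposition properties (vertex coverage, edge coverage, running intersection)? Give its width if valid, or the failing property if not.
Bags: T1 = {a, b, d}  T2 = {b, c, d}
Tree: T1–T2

Yes; width 2.

Vertex coverage: the bags together contain {a, b, c, d}, the full vertex set. Edge coverage: each edge of G has both endpoints in at least one bag. Running intersection: for every vertex, the bags containing it form a connected subtree. All three properties hold, so this is a valid tree decomposition of width max|bag| − 1 = 2, and hence tw(G) ≤ 2.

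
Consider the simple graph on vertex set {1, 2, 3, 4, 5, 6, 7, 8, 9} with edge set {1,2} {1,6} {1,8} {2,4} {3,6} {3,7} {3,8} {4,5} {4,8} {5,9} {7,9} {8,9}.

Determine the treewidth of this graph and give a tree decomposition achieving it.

The largest bag has 4 vertices, giving width 3; this decomposition certifies tw(G) ≤ 3. For the lower bound: the 4 vertex sets {1,2,6}, {4}, {8}, {3,5,7,9} are disjoint, each induces a connected subgraph, and every pair is joined by at least one edge of G. Contracting each set to a single vertex therefore yields K_{4} as a minor, and since treewidth is minor-monotone, tw(G) ≥ tw(K_{4}) = 3. Therefore the treewidth is 3.

Treewidth 3.
One optimal decomposition is:
Bags: B1 = {1, 2, 4, 6}  B2 = {1, 4, 6, 8}  B3 = {3, 4, 6, 8}  B4 = {3, 4, 5, 8}  B5 = {3, 5, 8, 9}  B6 = {3, 5, 7, 9}
Tree: B1–B2, B2–B3, B3–B4, B4–B5, B5–B6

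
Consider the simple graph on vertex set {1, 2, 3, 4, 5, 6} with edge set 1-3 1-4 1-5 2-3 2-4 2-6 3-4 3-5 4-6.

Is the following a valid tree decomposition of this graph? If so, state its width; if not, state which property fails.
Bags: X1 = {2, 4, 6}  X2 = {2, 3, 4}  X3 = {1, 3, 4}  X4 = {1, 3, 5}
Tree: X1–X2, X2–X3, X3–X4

Checking the three conditions: (i) the bags cover all of {1, 2, 3, 4, 5, 6}; (ii) for each edge, some bag contains both endpoints; (iii) the bags containing any fixed vertex form a subtree. All hold, so the decomposition is valid with width 3 − 1 = 2.

Yes; width 2.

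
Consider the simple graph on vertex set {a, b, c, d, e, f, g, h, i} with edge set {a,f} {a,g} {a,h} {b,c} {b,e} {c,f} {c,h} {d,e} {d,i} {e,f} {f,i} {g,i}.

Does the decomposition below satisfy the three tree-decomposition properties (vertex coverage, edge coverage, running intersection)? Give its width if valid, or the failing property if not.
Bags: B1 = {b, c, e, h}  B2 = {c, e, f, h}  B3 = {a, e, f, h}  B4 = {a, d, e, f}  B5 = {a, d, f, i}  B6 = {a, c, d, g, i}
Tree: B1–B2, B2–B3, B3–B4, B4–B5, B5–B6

No — bags containing vertex c are not connected in the tree.

A tree decomposition must satisfy three properties: every vertex lies in some bag; for every edge, both endpoints lie together in some bag; and for every vertex, the bags containing it form a connected subtree. Here bags containing vertex c are not connected in the tree, so the decomposition is invalid.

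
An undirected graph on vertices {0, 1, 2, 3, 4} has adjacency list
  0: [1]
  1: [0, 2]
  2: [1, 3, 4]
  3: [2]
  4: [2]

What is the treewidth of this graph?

1

A width-1 tree decomposition is:
Bags: B1 = {0, 1}  B2 = {1, 2}  B3 = {2, 4}  B4 = {2, 3}
Tree: B1–B2, B2–B3, B3–B4
Each bag holds 2 vertices, so the decomposition has width 1, which upper-bounds the treewidth. Any graph with an edge has treewidth ≥ 1, and G has the edge 1–0. The upper and lower bounds meet at 1, so that is the treewidth.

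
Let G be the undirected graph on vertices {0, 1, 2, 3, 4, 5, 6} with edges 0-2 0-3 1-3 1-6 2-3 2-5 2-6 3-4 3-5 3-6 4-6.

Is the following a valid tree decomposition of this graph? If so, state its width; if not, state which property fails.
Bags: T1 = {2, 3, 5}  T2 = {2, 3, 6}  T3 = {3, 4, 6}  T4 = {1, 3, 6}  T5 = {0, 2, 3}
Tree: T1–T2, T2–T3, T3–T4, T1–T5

Yes; width 2.

Every vertex of G appears in some bag (union = {0, 1, 2, 3, 4, 5, 6}); every edge is covered by a bag; and for each vertex v the set of bags containing v is connected in the bag tree. The decomposition is therefore valid. The largest bag has 3 vertices, so the width is 2.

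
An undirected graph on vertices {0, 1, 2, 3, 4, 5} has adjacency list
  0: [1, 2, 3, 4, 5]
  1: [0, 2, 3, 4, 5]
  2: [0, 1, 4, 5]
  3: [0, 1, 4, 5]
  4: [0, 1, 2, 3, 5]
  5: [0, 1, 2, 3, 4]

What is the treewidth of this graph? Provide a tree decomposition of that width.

Treewidth 4.
Bags: B1 = {0, 1, 3, 4, 5}  B2 = {0, 1, 2, 4, 5}
Tree: B1–B2

The largest bag has 5 vertices, giving width 4; this decomposition certifies tw(G) ≤ 4. For the lower bound, the 5 vertices {0, 1, 2, 4, 5} are pairwise adjacent, and any tree decomposition puts a clique entirely inside one bag — forcing width ≥ 4. Hence tw(G) = 4 exactly.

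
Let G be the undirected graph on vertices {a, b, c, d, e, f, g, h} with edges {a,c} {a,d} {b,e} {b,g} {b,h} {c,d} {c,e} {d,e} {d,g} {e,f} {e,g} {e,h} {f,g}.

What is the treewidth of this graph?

2

A width-2 tree decomposition is:
Bags: B1 = {d, e, g}  B2 = {e, f, g}  B3 = {b, e, g}  B4 = {b, e, h}  B5 = {c, d, e}  B6 = {a, c, d}
Tree: B1–B2, B2–B3, B3–B4, B1–B5, B5–B6
Every bag has size at most 3, so the width is 3 − 1 = 2 and tw(G) ≤ 2. Conversely, {d, e, g} is a clique of size 3, and the vertices of any clique must share a bag in every tree decomposition; so some bag has ≥ 3 vertices and tw(G) ≥ 2. The upper and lower bounds meet at 2, so that is the treewidth.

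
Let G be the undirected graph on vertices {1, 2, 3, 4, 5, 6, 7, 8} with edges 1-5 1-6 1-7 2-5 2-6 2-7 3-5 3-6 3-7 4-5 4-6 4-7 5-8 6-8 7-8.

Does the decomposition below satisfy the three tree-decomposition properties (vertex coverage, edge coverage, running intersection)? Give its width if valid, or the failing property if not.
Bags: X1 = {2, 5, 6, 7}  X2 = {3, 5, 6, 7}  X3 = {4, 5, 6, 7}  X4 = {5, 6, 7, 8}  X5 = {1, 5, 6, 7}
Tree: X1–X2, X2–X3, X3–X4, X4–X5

Yes; width 3.

Every vertex of G appears in some bag (union = {1, 2, 3, 4, 5, 6, 7, 8}); every edge is covered by a bag; and for each vertex v the set of bags containing v is connected in the bag tree. The decomposition is therefore valid. The largest bag has 4 vertices, so the width is 3.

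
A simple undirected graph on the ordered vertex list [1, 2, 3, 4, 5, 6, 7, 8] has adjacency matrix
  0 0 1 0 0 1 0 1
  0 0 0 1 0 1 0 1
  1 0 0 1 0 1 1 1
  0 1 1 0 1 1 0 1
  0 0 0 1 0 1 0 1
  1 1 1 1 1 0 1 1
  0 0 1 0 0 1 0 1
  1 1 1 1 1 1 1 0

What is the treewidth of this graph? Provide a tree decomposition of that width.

Treewidth 3.
Bags: B1 = {3, 6, 7, 8}  B2 = {3, 4, 6, 8}  B3 = {2, 4, 6, 8}  B4 = {1, 3, 6, 8}  B5 = {4, 5, 6, 8}
Tree: B1–B2, B2–B3, B2–B4, B3–B5

The largest bag has 4 vertices, giving width 3; this decomposition certifies tw(G) ≤ 3. On the other hand G contains the 4-clique {2, 4, 6, 8}. A clique must lie in a single bag of any decomposition, so no decomposition can have width below 3. Therefore the treewidth is 3.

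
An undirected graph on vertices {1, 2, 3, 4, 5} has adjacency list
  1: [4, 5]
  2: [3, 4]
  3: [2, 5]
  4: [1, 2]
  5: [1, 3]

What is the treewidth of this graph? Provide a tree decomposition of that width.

Treewidth 2.
Bags: B1 = {1, 4, 5}  B2 = {3, 4, 5}  B3 = {2, 3, 4}
Tree: B1–B2, B2–B3

The largest bag has 3 vertices, giving width 2; this decomposition certifies tw(G) ≤ 2. The edges 4–1–5–3–2–4 form a cycle, so G is not a tree and its treewidth is at least 2. Therefore the treewidth is 2.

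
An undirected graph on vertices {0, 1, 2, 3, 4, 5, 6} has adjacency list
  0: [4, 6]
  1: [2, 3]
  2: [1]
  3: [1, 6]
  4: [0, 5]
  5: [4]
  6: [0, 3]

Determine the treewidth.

A width-1 tree decomposition is:
Bags: B1 = {1, 2}  B2 = {1, 3}  B3 = {3, 6}  B4 = {0, 6}  B5 = {0, 4}  B6 = {4, 5}
Tree: B1–B2, B2–B3, B3–B4, B4–B5, B5–B6
Every bag has size at most 2, so the width is 2 − 1 = 1 and tw(G) ≤ 1. Any graph with an edge has treewidth ≥ 1, and G has the edge 2–1. Therefore the treewidth is 1.

1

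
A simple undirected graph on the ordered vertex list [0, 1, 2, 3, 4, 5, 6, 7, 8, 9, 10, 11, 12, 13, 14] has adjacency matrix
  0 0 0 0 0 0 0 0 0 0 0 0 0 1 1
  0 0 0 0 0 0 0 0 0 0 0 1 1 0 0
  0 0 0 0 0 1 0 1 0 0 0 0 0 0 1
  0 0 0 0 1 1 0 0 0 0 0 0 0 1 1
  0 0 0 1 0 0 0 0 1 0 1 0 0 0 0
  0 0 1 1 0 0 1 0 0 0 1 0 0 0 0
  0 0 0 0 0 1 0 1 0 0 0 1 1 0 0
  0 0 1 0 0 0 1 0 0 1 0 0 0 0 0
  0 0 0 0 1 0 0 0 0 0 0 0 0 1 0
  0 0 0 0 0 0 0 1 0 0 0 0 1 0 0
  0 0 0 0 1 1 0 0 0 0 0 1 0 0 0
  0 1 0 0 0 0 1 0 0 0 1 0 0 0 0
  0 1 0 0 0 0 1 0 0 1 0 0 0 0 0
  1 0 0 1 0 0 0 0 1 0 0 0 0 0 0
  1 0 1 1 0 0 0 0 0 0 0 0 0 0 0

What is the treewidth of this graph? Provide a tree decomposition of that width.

Treewidth 3.
Bags: B1 = {1, 7, 9, 12}  B2 = {1, 6, 7, 12}  B3 = {1, 6, 7, 11}  B4 = {2, 6, 7, 11}  B5 = {2, 5, 6, 11}  B6 = {2, 5, 10, 11}  B7 = {2, 5, 10, 14}  B8 = {3, 5, 10, 14}  B9 = {3, 4, 10, 14}  B10 = {0, 3, 4, 14}  B11 = {0, 3, 4, 13}  B12 = {0, 4, 8, 13}
Tree: B1–B2, B2–B3, B3–B4, B4–B5, B5–B6, B6–B7, B7–B8, B8–B9, B9–B10, B10–B11, B11–B12

The largest bag has 4 vertices, giving width 3; this decomposition certifies tw(G) ≤ 3. For the lower bound: the 4 vertex sets {1,9,12}, {7}, {6}, {2,5,10,11} are disjoint, each induces a connected subgraph, and every pair is joined by at least one edge of G. Contracting each set to a single vertex therefore yields K_{4} as a minor, and since treewidth is minor-monotone, tw(G) ≥ tw(K_{4}) = 3. Combining the bounds, tw(G) = 3.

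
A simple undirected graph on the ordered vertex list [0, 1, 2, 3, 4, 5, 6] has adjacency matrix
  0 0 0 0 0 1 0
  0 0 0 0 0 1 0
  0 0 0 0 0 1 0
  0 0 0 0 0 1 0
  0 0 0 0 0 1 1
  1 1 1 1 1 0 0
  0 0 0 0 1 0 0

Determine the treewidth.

A width-1 tree decomposition is:
Bags: B1 = {4, 5}  B2 = {3, 5}  B3 = {2, 5}  B4 = {0, 5}  B5 = {1, 5}  B6 = {4, 6}
Tree: B1–B2, B2–B3, B2–B4, B1–B5, B1–B6
Every bag has size at most 2, so the width is 2 − 1 = 1 and tw(G) ≤ 1. Any graph with an edge has treewidth ≥ 1, and G has the edge 4–5. Hence tw(G) = 1 exactly.

1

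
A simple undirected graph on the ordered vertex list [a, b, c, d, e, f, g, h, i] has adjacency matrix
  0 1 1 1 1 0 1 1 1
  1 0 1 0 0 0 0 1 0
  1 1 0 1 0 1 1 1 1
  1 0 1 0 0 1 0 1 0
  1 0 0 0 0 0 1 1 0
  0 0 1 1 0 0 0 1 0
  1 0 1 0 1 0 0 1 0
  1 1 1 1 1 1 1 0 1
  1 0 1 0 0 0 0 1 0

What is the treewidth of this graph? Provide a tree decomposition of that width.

Each bag holds 4 vertices, so the decomposition has width 3, which upper-bounds the treewidth. On the other hand G contains the 4-clique {a, e, g, h}. A clique must lie in a single bag of any decomposition, so no decomposition can have width below 3. The upper and lower bounds meet at 3, so that is the treewidth.

Treewidth 3.
One optimal decomposition is:
Bags: B1 = {a, c, g, h}  B2 = {a, c, d, h}  B3 = {a, b, c, h}  B4 = {a, c, h, i}  B5 = {a, e, g, h}  B6 = {c, d, f, h}
Tree: B1–B2, B1–B3, B3–B4, B1–B5, B2–B6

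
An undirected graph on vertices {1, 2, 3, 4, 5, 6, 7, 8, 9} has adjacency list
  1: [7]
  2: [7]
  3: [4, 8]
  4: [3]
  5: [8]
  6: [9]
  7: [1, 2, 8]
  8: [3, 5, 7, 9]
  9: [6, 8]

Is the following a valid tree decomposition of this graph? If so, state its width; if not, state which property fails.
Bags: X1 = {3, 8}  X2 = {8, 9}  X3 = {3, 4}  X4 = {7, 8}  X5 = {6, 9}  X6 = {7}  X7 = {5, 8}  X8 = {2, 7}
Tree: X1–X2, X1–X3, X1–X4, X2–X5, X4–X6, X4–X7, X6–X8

No — vertex 1 appears in no bag.

A tree decomposition must satisfy three properties: every vertex lies in some bag; for every edge, both endpoints lie together in some bag; and for every vertex, the bags containing it form a connected subtree. Here vertex 1 appears in no bag, so the decomposition is invalid.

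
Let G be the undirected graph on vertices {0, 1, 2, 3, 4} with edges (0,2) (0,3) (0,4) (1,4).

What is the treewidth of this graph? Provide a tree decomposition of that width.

Each bag holds 2 vertices, so the decomposition has width 1, which upper-bounds the treewidth. G has an edge, so its treewidth is at least 1. Hence tw(G) = 1 exactly.

Treewidth 1.
One optimal decomposition is:
Bags: B1 = {1, 4}  B2 = {0, 4}  B3 = {0, 2}  B4 = {0, 3}
Tree: B1–B2, B2–B3, B3–B4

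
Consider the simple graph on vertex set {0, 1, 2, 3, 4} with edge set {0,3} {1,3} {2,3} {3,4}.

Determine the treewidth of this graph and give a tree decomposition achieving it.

Treewidth 1.
One such decomposition:
Bags: B1 = {0, 3}  B2 = {3, 4}  B3 = {1, 3}  B4 = {2, 3}
Tree: B1–B2, B1–B3, B3–B4

The largest bag has 2 vertices, giving width 1; this decomposition certifies tw(G) ≤ 1. Since G has at least one edge (e.g. 0–3), it is not an edgeless graph, so tw(G) ≥ 1. Therefore the treewidth is 1.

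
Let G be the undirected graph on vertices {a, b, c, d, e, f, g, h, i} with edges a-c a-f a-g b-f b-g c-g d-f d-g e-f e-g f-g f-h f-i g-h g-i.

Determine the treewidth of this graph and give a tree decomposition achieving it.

Treewidth 2.
One such decomposition:
Bags: B1 = {f, g, h}  B2 = {b, f, g}  B3 = {f, g, i}  B4 = {a, f, g}  B5 = {e, f, g}  B6 = {a, c, g}  B7 = {d, f, g}
Tree: B1–B2, B2–B3, B3–B4, B2–B5, B4–B6, B5–B7

Every bag has size at most 3, so the width is 3 − 1 = 2 and tw(G) ≤ 2. On the other hand G contains the 3-clique {a, c, g}. A clique must lie in a single bag of any decomposition, so no decomposition can have width below 2. Combining the bounds, tw(G) = 2.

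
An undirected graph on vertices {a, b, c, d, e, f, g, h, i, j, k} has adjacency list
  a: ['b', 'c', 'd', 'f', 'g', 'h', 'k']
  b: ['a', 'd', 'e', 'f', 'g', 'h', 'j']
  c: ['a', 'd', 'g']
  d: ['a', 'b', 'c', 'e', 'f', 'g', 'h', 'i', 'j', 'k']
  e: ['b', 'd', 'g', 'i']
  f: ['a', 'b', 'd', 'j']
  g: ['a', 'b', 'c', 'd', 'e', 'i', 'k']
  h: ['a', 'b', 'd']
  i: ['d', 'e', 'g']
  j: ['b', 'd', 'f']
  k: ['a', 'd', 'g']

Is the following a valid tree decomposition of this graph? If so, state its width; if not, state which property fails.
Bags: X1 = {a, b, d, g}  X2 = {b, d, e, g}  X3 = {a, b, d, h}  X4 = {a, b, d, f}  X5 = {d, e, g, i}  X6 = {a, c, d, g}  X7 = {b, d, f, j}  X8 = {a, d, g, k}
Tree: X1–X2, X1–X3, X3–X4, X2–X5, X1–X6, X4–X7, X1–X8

Yes; width 3.

Checking the three conditions: (i) the bags cover all of {a, b, c, d, e, f, g, h, i, j, k}; (ii) for each edge, some bag contains both endpoints; (iii) the bags containing any fixed vertex form a subtree. All hold, so the decomposition is valid with width 4 − 1 = 3.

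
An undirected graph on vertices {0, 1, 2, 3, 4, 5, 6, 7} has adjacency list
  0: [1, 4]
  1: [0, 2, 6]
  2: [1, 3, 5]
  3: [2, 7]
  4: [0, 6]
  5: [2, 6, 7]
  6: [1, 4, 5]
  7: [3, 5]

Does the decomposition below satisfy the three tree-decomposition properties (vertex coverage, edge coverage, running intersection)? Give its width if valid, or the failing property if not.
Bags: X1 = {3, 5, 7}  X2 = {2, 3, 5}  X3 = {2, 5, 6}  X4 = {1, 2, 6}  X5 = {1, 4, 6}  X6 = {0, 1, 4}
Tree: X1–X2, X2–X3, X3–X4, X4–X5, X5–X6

Yes; width 2.

Every vertex of G appears in some bag (union = {0, 1, 2, 3, 4, 5, 6, 7}); every edge is covered by a bag; and for each vertex v the set of bags containing v is connected in the bag tree. The decomposition is therefore valid. The largest bag has 3 vertices, so the width is 2.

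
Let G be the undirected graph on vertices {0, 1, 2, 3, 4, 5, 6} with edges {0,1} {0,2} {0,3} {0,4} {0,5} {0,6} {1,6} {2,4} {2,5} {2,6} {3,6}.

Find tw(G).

2

A width-2 tree decomposition is:
Bags: B1 = {0, 1, 6}  B2 = {0, 2, 6}  B3 = {0, 2, 4}  B4 = {0, 3, 6}  B5 = {0, 2, 5}
Tree: B1–B2, B2–B3, B2–B4, B2–B5
Each bag holds 3 vertices, so the decomposition has width 2, which upper-bounds the treewidth. Conversely, {0, 1, 6} is a clique of size 3, and the vertices of any clique must share a bag in every tree decomposition; so some bag has ≥ 3 vertices and tw(G) ≥ 2. Combining the bounds, tw(G) = 2.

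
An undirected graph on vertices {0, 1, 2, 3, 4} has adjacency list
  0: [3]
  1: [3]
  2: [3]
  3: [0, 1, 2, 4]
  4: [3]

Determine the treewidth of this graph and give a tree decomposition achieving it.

The largest bag has 2 vertices, giving width 1; this decomposition certifies tw(G) ≤ 1. Any graph with an edge has treewidth ≥ 1, and G has the edge 3–4. Combining the bounds, tw(G) = 1.

Treewidth 1.
One such decomposition:
Bags: B1 = {3, 4}  B2 = {2, 3}  B3 = {0, 3}  B4 = {1, 3}
Tree: B1–B2, B2–B3, B1–B4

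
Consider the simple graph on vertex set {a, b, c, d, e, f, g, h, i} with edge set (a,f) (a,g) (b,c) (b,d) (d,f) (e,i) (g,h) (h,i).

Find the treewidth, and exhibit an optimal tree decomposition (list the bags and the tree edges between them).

Treewidth 1.
One optimal decomposition is:
Bags: B1 = {e, i}  B2 = {h, i}  B3 = {g, h}  B4 = {a, g}  B5 = {a, f}  B6 = {d, f}  B7 = {b, d}  B8 = {b, c}
Tree: B1–B2, B2–B3, B3–B4, B4–B5, B5–B6, B6–B7, B7–B8

Each bag holds 2 vertices, so the decomposition has width 1, which upper-bounds the treewidth. Any graph with an edge has treewidth ≥ 1, and G has the edge e–i. Therefore the treewidth is 1.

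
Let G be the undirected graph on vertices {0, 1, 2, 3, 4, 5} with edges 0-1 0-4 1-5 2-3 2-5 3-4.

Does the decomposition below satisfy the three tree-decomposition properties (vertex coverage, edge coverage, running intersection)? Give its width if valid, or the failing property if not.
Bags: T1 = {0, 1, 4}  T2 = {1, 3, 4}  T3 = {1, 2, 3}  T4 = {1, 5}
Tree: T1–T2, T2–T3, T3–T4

No — edge (2,5) lies in no bag.

A tree decomposition must satisfy three properties: every vertex lies in some bag; for every edge, both endpoints lie together in some bag; and for every vertex, the bags containing it form a connected subtree. Here edge (2,5) lies in no bag, so the decomposition is invalid.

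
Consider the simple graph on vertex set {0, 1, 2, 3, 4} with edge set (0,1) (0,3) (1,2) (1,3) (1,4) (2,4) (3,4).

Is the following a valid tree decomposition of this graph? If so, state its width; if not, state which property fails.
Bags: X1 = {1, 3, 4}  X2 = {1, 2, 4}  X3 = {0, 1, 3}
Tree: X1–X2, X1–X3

Vertex coverage: the bags together contain {0, 1, 2, 3, 4}, the full vertex set. Edge coverage: each edge of G has both endpoints in at least one bag. Running intersection: for every vertex, the bags containing it form a connected subtree. All three properties hold, so this is a valid tree decomposition of width max|bag| − 1 = 2, and hence tw(G) ≤ 2.

Yes; width 2.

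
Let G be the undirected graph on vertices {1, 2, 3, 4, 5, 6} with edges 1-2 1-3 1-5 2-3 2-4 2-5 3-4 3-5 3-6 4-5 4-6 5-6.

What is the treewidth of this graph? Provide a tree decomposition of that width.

The largest bag has 4 vertices, giving width 3; this decomposition certifies tw(G) ≤ 3. Conversely, {1, 2, 3, 5} is a clique of size 4, and the vertices of any clique must share a bag in every tree decomposition; so some bag has ≥ 4 vertices and tw(G) ≥ 3. Hence tw(G) = 3 exactly.

Treewidth 3.
One such decomposition:
Bags: B1 = {3, 4, 5, 6}  B2 = {2, 3, 4, 5}  B3 = {1, 2, 3, 5}
Tree: B1–B2, B2–B3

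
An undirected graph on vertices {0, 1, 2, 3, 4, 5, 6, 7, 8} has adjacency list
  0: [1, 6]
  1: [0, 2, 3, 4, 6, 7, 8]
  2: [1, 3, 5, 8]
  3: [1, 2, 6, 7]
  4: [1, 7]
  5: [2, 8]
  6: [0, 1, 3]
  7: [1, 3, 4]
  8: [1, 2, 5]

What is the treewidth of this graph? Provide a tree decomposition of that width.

Treewidth 2.
Bags: B1 = {1, 2, 3}  B2 = {1, 3, 7}  B3 = {1, 2, 8}  B4 = {2, 5, 8}  B5 = {1, 3, 6}  B6 = {0, 1, 6}  B7 = {1, 4, 7}
Tree: B1–B2, B1–B3, B3–B4, B1–B5, B5–B6, B2–B7

The largest bag has 3 vertices, giving width 2; this decomposition certifies tw(G) ≤ 2. For the lower bound, the 3 vertices {0, 1, 6} are pairwise adjacent, and any tree decomposition puts a clique entirely inside one bag — forcing width ≥ 2. Therefore the treewidth is 2.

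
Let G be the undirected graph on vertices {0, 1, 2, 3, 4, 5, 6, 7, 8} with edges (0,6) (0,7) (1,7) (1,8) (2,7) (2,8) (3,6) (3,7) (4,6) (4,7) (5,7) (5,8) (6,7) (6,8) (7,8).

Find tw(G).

A width-2 tree decomposition is:
Bags: B1 = {3, 6, 7}  B2 = {6, 7, 8}  B3 = {2, 7, 8}  B4 = {5, 7, 8}  B5 = {1, 7, 8}  B6 = {4, 6, 7}  B7 = {0, 6, 7}
Tree: B1–B2, B2–B3, B2–B4, B4–B5, B2–B6, B2–B7
The largest bag has 3 vertices, giving width 2; this decomposition certifies tw(G) ≤ 2. For the lower bound, the 3 vertices {1, 7, 8} are pairwise adjacent, and any tree decomposition puts a clique entirely inside one bag — forcing width ≥ 2. Therefore the treewidth is 2.

2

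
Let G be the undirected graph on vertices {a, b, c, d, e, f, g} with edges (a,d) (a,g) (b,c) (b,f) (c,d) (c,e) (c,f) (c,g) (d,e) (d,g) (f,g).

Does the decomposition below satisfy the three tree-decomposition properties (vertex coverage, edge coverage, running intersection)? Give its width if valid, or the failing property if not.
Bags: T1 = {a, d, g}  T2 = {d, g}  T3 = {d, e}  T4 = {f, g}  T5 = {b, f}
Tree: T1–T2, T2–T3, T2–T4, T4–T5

No — vertex c appears in no bag.

A tree decomposition must satisfy three properties: every vertex lies in some bag; for every edge, both endpoints lie together in some bag; and for every vertex, the bags containing it form a connected subtree. Here vertex c appears in no bag, so the decomposition is invalid.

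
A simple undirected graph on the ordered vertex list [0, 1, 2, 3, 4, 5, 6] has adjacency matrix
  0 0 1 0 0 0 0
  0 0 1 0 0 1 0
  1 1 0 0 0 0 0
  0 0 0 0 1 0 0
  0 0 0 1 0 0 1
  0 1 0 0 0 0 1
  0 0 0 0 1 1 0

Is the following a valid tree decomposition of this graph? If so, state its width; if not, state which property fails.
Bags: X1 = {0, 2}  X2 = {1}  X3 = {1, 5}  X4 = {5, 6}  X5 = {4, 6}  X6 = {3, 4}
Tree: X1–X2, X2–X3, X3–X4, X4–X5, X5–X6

No — edge (2,1) lies in no bag.

A tree decomposition must satisfy three properties: every vertex lies in some bag; for every edge, both endpoints lie together in some bag; and for every vertex, the bags containing it form a connected subtree. Here edge (2,1) lies in no bag, so the decomposition is invalid.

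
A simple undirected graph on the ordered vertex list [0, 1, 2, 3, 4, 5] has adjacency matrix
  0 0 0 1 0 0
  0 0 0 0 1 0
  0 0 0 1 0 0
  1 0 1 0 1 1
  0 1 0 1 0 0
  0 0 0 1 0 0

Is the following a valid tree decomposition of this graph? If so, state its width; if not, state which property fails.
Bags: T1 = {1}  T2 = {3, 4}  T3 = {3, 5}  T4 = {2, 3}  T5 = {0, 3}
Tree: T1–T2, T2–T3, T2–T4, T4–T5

A tree decomposition must satisfy three properties: every vertex lies in some bag; for every edge, both endpoints lie together in some bag; and for every vertex, the bags containing it form a connected subtree. Here edge (4,1) lies in no bag, so the decomposition is invalid.

No — edge (4,1) lies in no bag.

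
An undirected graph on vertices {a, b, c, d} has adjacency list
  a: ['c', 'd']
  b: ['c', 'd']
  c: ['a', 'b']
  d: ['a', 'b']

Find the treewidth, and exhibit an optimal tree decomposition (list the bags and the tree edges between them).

The largest bag has 3 vertices, giving width 2; this decomposition certifies tw(G) ≤ 2. Since b–d–a–c–b is a cycle in G, G is not acyclic. Forests are exactly the graphs of treewidth ≤ 1, so tw(G) ≥ 2. The upper and lower bounds meet at 2, so that is the treewidth.

Treewidth 2.
One optimal decomposition is:
Bags: B1 = {a, b, d}  B2 = {a, b, c}
Tree: B1–B2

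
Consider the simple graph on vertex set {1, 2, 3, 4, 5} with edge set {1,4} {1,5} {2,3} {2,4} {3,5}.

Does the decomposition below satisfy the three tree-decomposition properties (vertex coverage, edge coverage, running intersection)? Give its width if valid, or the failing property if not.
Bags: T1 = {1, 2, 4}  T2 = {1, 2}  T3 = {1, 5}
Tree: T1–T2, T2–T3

No — vertex 3 appears in no bag.

A tree decomposition must satisfy three properties: every vertex lies in some bag; for every edge, both endpoints lie together in some bag; and for every vertex, the bags containing it form a connected subtree. Here vertex 3 appears in no bag, so the decomposition is invalid.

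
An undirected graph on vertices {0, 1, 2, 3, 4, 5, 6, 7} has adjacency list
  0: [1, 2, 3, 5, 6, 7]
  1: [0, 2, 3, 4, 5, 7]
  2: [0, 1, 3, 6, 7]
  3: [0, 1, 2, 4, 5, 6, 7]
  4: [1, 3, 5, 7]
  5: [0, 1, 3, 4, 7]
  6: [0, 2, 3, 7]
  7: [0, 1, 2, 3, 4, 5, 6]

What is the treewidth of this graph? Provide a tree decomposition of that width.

Treewidth 4.
One optimal decomposition is:
Bags: B1 = {0, 1, 2, 3, 7}  B2 = {0, 2, 3, 6, 7}  B3 = {0, 1, 3, 5, 7}  B4 = {1, 3, 4, 5, 7}
Tree: B1–B2, B1–B3, B3–B4

Every bag has size at most 5, so the width is 5 − 1 = 4 and tw(G) ≤ 4. On the other hand G contains the 5-clique {0, 1, 2, 3, 7}. A clique must lie in a single bag of any decomposition, so no decomposition can have width below 4. The upper and lower bounds meet at 4, so that is the treewidth.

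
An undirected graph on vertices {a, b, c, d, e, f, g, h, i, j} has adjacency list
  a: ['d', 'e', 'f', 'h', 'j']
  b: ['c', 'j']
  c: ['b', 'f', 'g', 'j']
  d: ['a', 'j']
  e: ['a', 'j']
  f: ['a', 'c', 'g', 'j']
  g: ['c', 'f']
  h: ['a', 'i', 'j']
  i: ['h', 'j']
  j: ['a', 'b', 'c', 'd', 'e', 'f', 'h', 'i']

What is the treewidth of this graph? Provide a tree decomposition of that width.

The largest bag has 3 vertices, giving width 2; this decomposition certifies tw(G) ≤ 2. Conversely, {c, f, g} is a clique of size 3, and the vertices of any clique must share a bag in every tree decomposition; so some bag has ≥ 3 vertices and tw(G) ≥ 2. Combining the bounds, tw(G) = 2.

Treewidth 2.
Bags: B1 = {a, h, j}  B2 = {a, f, j}  B3 = {c, f, j}  B4 = {a, e, j}  B5 = {c, f, g}  B6 = {a, d, j}  B7 = {h, i, j}  B8 = {b, c, j}
Tree: B1–B2, B2–B3, B2–B4, B3–B5, B2–B6, B1–B7, B3–B8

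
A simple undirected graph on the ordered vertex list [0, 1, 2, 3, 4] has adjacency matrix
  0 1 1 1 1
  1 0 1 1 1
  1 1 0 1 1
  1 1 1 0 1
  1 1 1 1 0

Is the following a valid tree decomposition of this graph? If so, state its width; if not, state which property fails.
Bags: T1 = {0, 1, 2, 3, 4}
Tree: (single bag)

Checking the three conditions: (i) the bags cover all of {0, 1, 2, 3, 4}; (ii) for each edge, some bag contains both endpoints; (iii) the bags containing any fixed vertex form a subtree. All hold, so the decomposition is valid with width 5 − 1 = 4.

Yes; width 4.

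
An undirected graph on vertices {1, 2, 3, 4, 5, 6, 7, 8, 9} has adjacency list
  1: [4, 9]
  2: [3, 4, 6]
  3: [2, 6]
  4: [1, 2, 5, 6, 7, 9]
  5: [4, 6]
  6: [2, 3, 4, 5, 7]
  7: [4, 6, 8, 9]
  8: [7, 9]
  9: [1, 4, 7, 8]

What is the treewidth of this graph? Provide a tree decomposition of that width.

Each bag holds 3 vertices, so the decomposition has width 2, which upper-bounds the treewidth. On the other hand G contains the 3-clique {7, 8, 9}. A clique must lie in a single bag of any decomposition, so no decomposition can have width below 2. Hence tw(G) = 2 exactly.

Treewidth 2.
Bags: B1 = {2, 4, 6}  B2 = {2, 3, 6}  B3 = {4, 6, 7}  B4 = {4, 5, 6}  B5 = {4, 7, 9}  B6 = {7, 8, 9}  B7 = {1, 4, 9}
Tree: B1–B2, B1–B3, B3–B4, B3–B5, B5–B6, B5–B7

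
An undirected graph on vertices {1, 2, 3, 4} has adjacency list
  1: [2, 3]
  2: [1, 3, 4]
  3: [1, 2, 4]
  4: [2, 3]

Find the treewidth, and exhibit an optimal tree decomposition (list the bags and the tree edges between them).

The largest bag has 3 vertices, giving width 2; this decomposition certifies tw(G) ≤ 2. Conversely, {1, 2, 3} is a clique of size 3, and the vertices of any clique must share a bag in every tree decomposition; so some bag has ≥ 3 vertices and tw(G) ≥ 2. Combining the bounds, tw(G) = 2.

Treewidth 2.
One optimal decomposition is:
Bags: B1 = {2, 3, 4}  B2 = {1, 2, 3}
Tree: B1–B2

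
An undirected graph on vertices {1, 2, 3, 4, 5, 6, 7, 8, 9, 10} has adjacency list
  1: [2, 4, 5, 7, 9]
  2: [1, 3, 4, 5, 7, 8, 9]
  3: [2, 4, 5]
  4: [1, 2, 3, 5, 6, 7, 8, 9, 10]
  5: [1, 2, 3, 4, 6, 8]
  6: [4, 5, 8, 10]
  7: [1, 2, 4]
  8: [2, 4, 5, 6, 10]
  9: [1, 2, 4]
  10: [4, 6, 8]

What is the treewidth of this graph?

A width-3 tree decomposition is:
Bags: B1 = {1, 2, 4, 5}  B2 = {2, 3, 4, 5}  B3 = {2, 4, 5, 8}  B4 = {1, 2, 4, 7}  B5 = {4, 5, 6, 8}  B6 = {4, 6, 8, 10}  B7 = {1, 2, 4, 9}
Tree: B1–B2, B1–B3, B1–B4, B3–B5, B5–B6, B4–B7
Every bag has size at most 4, so the width is 4 − 1 = 3 and tw(G) ≤ 3. On the other hand G contains the 4-clique {2, 4, 5, 8}. A clique must lie in a single bag of any decomposition, so no decomposition can have width below 3. Hence tw(G) = 3 exactly.

3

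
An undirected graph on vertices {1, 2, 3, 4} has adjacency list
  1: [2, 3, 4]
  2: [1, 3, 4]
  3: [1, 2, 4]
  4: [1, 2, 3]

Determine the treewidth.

A width-3 tree decomposition is:
Bags: B1 = {1, 2, 3, 4}
Tree: (single bag)
A single bag containing all 4 vertices is trivially a valid decomposition of width 3. On the other hand G contains the 4-clique {1, 2, 3, 4}. A clique must lie in a single bag of any decomposition, so no decomposition can have width below 3. The upper and lower bounds meet at 3, so that is the treewidth.

3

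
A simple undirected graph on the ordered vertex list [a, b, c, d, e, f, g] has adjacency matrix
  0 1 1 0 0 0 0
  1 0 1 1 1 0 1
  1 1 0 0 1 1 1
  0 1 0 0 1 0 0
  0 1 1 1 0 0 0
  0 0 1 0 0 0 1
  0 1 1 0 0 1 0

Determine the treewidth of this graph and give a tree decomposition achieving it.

Each bag holds 3 vertices, so the decomposition has width 2, which upper-bounds the treewidth. For the lower bound, the 3 vertices {b, d, e} are pairwise adjacent, and any tree decomposition puts a clique entirely inside one bag — forcing width ≥ 2. The upper and lower bounds meet at 2, so that is the treewidth.

Treewidth 2.
Bags: B1 = {b, c, e}  B2 = {b, d, e}  B3 = {a, b, c}  B4 = {b, c, g}  B5 = {c, f, g}
Tree: B1–B2, B1–B3, B3–B4, B4–B5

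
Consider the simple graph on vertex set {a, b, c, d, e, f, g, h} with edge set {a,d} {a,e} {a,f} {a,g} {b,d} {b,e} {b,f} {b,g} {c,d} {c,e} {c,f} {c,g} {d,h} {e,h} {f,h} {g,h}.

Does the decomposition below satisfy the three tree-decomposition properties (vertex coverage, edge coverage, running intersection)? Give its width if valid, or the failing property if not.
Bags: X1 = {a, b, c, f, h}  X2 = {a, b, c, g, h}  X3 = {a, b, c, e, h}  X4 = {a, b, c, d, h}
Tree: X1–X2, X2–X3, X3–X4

Yes; width 4.

Checking the three conditions: (i) the bags cover all of {a, b, c, d, e, f, g, h}; (ii) for each edge, some bag contains both endpoints; (iii) the bags containing any fixed vertex form a subtree. All hold, so the decomposition is valid with width 5 − 1 = 4.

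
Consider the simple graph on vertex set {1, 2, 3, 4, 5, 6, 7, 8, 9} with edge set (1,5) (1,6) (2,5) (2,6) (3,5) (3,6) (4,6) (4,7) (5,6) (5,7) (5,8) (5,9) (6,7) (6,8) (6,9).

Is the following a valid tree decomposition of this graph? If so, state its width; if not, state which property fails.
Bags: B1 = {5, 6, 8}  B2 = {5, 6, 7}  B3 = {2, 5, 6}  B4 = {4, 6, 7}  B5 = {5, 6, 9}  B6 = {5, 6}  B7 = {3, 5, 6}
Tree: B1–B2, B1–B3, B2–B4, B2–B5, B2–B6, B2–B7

A tree decomposition must satisfy three properties: every vertex lies in some bag; for every edge, both endpoints lie together in some bag; and for every vertex, the bags containing it form a connected subtree. Here vertex 1 appears in no bag, so the decomposition is invalid.

No — vertex 1 appears in no bag.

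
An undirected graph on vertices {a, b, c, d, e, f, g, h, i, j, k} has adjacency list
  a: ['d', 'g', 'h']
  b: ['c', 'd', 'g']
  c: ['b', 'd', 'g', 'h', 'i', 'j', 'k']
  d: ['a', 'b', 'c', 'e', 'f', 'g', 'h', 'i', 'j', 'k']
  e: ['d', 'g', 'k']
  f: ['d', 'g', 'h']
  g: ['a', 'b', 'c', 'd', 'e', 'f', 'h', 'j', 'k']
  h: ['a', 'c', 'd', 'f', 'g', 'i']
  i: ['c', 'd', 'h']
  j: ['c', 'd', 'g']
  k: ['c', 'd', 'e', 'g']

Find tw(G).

3

A width-3 tree decomposition is:
Bags: B1 = {c, d, g, h}  B2 = {d, f, g, h}  B3 = {c, d, g, j}  B4 = {c, d, g, k}  B5 = {d, e, g, k}  B6 = {c, d, h, i}  B7 = {a, d, g, h}  B8 = {b, c, d, g}
Tree: B1–B2, B1–B3, B3–B4, B4–B5, B1–B6, B1–B7, B4–B8
Every bag has size at most 4, so the width is 4 − 1 = 3 and tw(G) ≤ 3. On the other hand G contains the 4-clique {a, d, g, h}. A clique must lie in a single bag of any decomposition, so no decomposition can have width below 3. Hence tw(G) = 3 exactly.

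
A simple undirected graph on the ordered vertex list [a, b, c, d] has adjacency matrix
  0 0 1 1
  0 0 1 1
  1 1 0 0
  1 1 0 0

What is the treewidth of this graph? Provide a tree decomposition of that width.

Each bag holds 3 vertices, so the decomposition has width 2, which upper-bounds the treewidth. For the lower bound, G contains the cycle d–a–c–b–d, so G is not a forest; only forests have treewidth ≤ 1, hence tw(G) ≥ 2. Combining the bounds, tw(G) = 2.

Treewidth 2.
One such decomposition:
Bags: B1 = {a, c, d}  B2 = {b, c, d}
Tree: B1–B2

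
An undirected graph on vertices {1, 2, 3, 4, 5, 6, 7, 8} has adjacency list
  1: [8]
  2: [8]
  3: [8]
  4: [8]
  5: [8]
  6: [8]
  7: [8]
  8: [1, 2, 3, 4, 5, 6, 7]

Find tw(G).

A width-1 tree decomposition is:
Bags: B1 = {2, 8}  B2 = {4, 8}  B3 = {1, 8}  B4 = {3, 8}  B5 = {6, 8}  B6 = {7, 8}  B7 = {5, 8}
Tree: B1–B2, B1–B3, B2–B4, B3–B5, B3–B6, B3–B7
Each bag holds 2 vertices, so the decomposition has width 1, which upper-bounds the treewidth. G has an edge, so its treewidth is at least 1. Hence tw(G) = 1 exactly.

1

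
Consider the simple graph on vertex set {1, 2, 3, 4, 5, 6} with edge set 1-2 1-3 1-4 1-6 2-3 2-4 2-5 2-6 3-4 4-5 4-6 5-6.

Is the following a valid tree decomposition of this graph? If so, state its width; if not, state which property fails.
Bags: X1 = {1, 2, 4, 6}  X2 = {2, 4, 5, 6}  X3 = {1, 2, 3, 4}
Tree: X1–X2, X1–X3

Yes; width 3.

Checking the three conditions: (i) the bags cover all of {1, 2, 3, 4, 5, 6}; (ii) for each edge, some bag contains both endpoints; (iii) the bags containing any fixed vertex form a subtree. All hold, so the decomposition is valid with width 4 − 1 = 3.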